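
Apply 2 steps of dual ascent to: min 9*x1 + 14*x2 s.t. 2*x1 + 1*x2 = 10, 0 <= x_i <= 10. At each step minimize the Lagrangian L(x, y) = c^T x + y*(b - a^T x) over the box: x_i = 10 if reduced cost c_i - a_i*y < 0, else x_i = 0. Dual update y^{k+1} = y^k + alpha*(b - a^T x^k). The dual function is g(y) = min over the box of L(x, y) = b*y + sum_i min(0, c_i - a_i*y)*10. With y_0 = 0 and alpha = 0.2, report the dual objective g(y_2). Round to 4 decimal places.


Dual ascent for LP: min 9*x1 + 14*x2, 2*x1 + 1*x2 = 10, 0 <= x_i <= 10
Step 1: y^k = 0.0, reduced costs: (9.0, 14.0)
  x^k = (0.0, 0.0), subgradient = b - a^T x = 10.0
  y^{k+1} = 0.0 + 0.2*10.0 = 2.0
Step 2: y^k = 2.0, reduced costs: (5.0, 12.0)
  x^k = (0.0, 0.0), subgradient = b - a^T x = 10.0
  y^{k+1} = 2.0 + 0.2*10.0 = 4.0
Dual objective at y_2 = 4.0: reduced costs (1.0, 10.0), box minimizer x = (0.0, 0.0)
g(y_2) = b*y + (c1 - a1*y)*x1 + (c2 - a2*y)*x2 = 10*4.0 + 1.0*0.0 + 10.0*0.0 = 40.0 + 0.0 + 0.0 = 40.0


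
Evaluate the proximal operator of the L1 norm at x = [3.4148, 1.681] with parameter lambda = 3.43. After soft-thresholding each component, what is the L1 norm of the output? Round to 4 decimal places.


Soft-thresholding with lambda = 3.43:
prox(3.4148) = sign(3.4148)*max(|3.4148| - 3.43, 0) = 0.0
prox(1.681) = sign(1.681)*max(|1.681| - 3.43, 0) = 0.0
prox(x) = [0.0, 0.0]
||prox(x)||_1 = 0.0 + 0.0 = 0.0


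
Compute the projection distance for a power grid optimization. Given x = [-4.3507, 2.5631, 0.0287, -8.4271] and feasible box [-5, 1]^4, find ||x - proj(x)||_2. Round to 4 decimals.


Project each component onto [-5, 1].
clip(-4.3507) = -4.3507, clip(2.5631) = 1.0, clip(0.0287) = 0.0287, clip(-8.4271) = -5.0
Projection = [-4.3507, 1.0, 0.0287, -5.0]
Squared diffs: [0.0, 2.4433, 0.0, 11.745]
Distance = sqrt(14.1883) = 3.7667


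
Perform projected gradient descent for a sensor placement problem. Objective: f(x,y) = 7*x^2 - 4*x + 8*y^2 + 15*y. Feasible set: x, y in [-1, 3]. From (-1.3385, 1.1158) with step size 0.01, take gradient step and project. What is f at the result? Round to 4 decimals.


Step 1: Compute gradient at (-1.3385, 1.1158).
grad_x = 2*7*-1.3385 - 4 = -22.739
grad_y = 2*8*1.1158 + 15 = 32.8528
Step 2: Gradient step.
x_raw = -1.3385 - 0.01*-22.739 = -1.1111
y_raw = 1.1158 - 0.01*32.8528 = 0.7873
Step 3: Project onto [-1, 3].
x_proj = clip(-1.1111) = -1.0
y_proj = clip(0.7873) = 0.7873
Step 4: Evaluate f.
f(-1.0, 0.7873) = 27.7675


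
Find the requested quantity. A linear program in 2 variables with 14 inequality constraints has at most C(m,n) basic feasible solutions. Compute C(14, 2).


Each vertex corresponds to some choice of n active constraints out of m, so the number of vertices is at most C(m, n) = m! / (n!(m-n)!).
m = 14, n = 2
Numerator: 14 * 13
Denominator: 2! = 2
C(14, 2) = 91


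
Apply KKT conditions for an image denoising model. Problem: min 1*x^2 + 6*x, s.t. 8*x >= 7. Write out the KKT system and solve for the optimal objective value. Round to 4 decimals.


Step 1: Try lambda = 0 (constraint inactive).
x_unc = -6/(2*1) = -3.0
Check: 8*-3.0 = -24.0 < 7 -- violated!
Step 2: Constraint must be active: 8*x = 7
x* = 7/8 = 0.875
lambda = (2*1*0.875 + 6)/8 = 0.9688
Step 3: Compute optimal value.
f(x*) = 1*0.875^2 + 6*0.875 = 6.0156


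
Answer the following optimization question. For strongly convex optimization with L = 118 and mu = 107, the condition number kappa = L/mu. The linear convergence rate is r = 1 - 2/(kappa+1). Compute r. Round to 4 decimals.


Step 1: Compute the condition number.
kappa = L/mu = 118/107 = 1.1028
Step 2: Compute the convergence rate.
r = 1 - 2/(kappa + 1) = 1 - 2*mu/(L + mu) = (L - mu)/(L + mu) = 11/225 = 0.0489


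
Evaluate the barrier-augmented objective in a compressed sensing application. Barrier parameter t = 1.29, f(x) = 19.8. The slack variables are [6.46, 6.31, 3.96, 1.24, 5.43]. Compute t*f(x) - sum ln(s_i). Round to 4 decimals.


Step 1: Compute log-barrier.
ln values: [1.8656, 1.8421, 1.3762, 0.2151, 1.6919]
phi = -(1.8656 + 1.8421 + 1.3762 + 0.2151 + 1.6919) = -6.9911
Step 2: Compute augmented objective.
t*f(x) = 1.29*19.8 = 25.542
Total = 25.542 - 6.9911 = 18.5509


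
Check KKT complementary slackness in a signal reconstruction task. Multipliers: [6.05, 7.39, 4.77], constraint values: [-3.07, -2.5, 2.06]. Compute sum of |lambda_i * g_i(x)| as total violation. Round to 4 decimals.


KKT complementary slackness check:
lambda_1 * g_1 = 6.05 * -3.07 = -18.5735
lambda_2 * g_2 = 7.39 * -2.5 = -18.475
lambda_3 * g_3 = 4.77 * 2.06 = 9.8262
Total violation = 18.5735 + 18.475 + 9.8262 = 46.8747


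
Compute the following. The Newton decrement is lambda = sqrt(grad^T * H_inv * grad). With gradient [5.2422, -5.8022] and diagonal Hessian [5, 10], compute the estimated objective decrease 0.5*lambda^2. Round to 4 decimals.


Step 1: H is diagonal, so H^(-1) * g = [1.0484, -0.5802].
Step 2: g^T H^(-1) g = sum_i g_i^2 / H_ii
  = (5.2422)^2/5 + (-5.8022)^2/10
  = 5.4961 + 3.3666 = 8.8627
Step 3: Objective decrease = 0.5 * g^T H^(-1) g = 4.4313


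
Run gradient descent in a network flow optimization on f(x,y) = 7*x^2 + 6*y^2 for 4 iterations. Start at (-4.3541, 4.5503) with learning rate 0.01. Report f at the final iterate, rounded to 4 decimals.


Gradient descent on f(x,y) = 7*x^2 + 6*y^2.
Starting point: (-4.3541, 4.5503), alpha = 0.01
Step 1: grad_x = 2*7*-4.3541 = -60.9574, grad_y = 2*6*4.5503 = 54.6036
  x_1 = -4.3541 - 0.01*-60.9574 = -3.7445
  y_1 = 4.5503 - 0.01*54.6036 = 4.0043
Step 2: grad_x = 2*7*-3.7445 = -52.4234, grad_y = 2*6*4.0043 = 48.0512
  x_2 = -3.7445 - 0.01*-52.4234 = -3.2203
  y_2 = 4.0043 - 0.01*48.0512 = 3.5238
Step 3: grad_x = 2*7*-3.2203 = -45.0841, grad_y = 2*6*3.5238 = 42.285
  x_3 = -3.2203 - 0.01*-45.0841 = -2.7695
  y_3 = 3.5238 - 0.01*42.285 = 3.1009
Step 4: grad_x = 2*7*-2.7695 = -38.7723, grad_y = 2*6*3.1009 = 37.2108
  x_4 = -2.7695 - 0.01*-38.7723 = -2.3817
  y_4 = 3.1009 - 0.01*37.2108 = 2.7288
f(-2.3817, 2.7288) = 7*(-2.3817)^2 + 6*2.7288^2 = 84.3863


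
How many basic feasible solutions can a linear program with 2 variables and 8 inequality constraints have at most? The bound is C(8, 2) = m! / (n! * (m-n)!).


Each vertex corresponds to some choice of n active constraints out of m, so the number of vertices is at most C(m, n) = m! / (n!(m-n)!).
m = 8, n = 2
Numerator: 8 * 7
Denominator: 2! = 2
C(8, 2) = 28


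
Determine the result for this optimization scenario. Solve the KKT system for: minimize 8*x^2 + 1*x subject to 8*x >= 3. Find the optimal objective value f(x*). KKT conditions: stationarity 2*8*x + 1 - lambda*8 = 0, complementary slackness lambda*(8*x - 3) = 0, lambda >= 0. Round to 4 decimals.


Step 1: Try lambda = 0 (constraint inactive).
x_unc = -1/(2*8) = -0.0625
Check: 8*-0.0625 = -0.5 < 3 -- violated!
Step 2: Constraint must be active: 8*x = 3
x* = 3/8 = 0.375
lambda = (2*8*0.375 + 1)/8 = 0.875
Step 3: Compute optimal value.
f(x*) = 8*0.375^2 + 1*0.375 = 1.5


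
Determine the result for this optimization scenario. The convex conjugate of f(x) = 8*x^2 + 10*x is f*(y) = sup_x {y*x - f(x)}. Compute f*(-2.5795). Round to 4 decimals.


f*(y) = sup_x {y*x - a*x^2 - b*x} = sup_x {(y-b)*x - a*x^2}
FOC: (y - b) - 2a*x = 0 => x* = (y - b)/(2a)
x* = (-2.5795 - 10)/(2*8) = -0.7862
f*(-2.5795) = (y-b)^2/(4a) = (-2.5795 - 10)^2/(4*8)
= 158.2438/32 = 4.9451


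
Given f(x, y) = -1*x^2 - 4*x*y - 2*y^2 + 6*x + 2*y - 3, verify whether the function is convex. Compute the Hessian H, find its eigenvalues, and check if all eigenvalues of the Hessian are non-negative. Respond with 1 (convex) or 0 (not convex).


The Hessian of f(x,y) = -1*x^2 - 4*x*y - 2*y^2 + 6*x + 2*y - 3 is:
H = [[-2, -4], [-4, -4]]
Trace = -2 - 4 = -6
Determinant = -2*-4 - (-4)^2 = -8
Discriminant = (-6)^2 - 4*-8 = 68.0
Eigenvalues: lambda_1 = -7.1231, lambda_2 = 1.1231
The function is not convex.

0


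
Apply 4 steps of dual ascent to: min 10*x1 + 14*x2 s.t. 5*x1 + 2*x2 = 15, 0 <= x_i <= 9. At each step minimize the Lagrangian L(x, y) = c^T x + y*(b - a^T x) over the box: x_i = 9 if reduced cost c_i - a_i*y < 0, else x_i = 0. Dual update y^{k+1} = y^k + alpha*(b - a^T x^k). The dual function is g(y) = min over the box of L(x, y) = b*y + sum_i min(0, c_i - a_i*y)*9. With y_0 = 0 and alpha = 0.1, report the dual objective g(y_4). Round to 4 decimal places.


Dual ascent for LP: min 10*x1 + 14*x2, 5*x1 + 2*x2 = 15, 0 <= x_i <= 9
Step 1: y^k = 0.0, reduced costs: (10.0, 14.0)
  x^k = (0.0, 0.0), subgradient = b - a^T x = 15.0
  y^{k+1} = 0.0 + 0.1*15.0 = 1.5
Step 2: y^k = 1.5, reduced costs: (2.5, 11.0)
  x^k = (0.0, 0.0), subgradient = b - a^T x = 15.0
  y^{k+1} = 1.5 + 0.1*15.0 = 3.0
Step 3: y^k = 3.0, reduced costs: (-5.0, 8.0)
  x^k = (9.0, 0.0), subgradient = b - a^T x = -30.0
  y^{k+1} = 3.0 + 0.1*-30.0 = 0.0
Step 4: y^k = 0.0, reduced costs: (10.0, 14.0)
  x^k = (0.0, 0.0), subgradient = b - a^T x = 15.0
  y^{k+1} = 0.0 + 0.1*15.0 = 1.5
Dual objective at y_4 = 1.5: reduced costs (2.5, 11.0), box minimizer x = (0.0, 0.0)
g(y_4) = b*y + (c1 - a1*y)*x1 + (c2 - a2*y)*x2 = 15*1.5 + 2.5*0.0 + 11.0*0.0 = 22.5 + 0.0 + 0.0 = 22.5


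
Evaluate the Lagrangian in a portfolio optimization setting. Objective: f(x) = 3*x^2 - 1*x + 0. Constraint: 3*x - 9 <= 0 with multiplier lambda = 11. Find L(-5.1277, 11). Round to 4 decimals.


Step 1: Evaluate f(x).
f(-5.1277) = 3*(-5.1277)^2 - 1*(-5.1277) + 0 = 84.0076
Step 2: Evaluate g(x).
g(-5.1277) = 3*-5.1277 - 9 = -24.3831
Step 3: Compute Lagrangian.
L = 84.0076 + 11*-24.3831 = -184.2065


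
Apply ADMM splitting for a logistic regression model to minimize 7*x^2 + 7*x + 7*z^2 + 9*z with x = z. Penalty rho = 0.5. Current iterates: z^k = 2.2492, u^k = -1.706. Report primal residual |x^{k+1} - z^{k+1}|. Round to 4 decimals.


ADMM iteration with rho = 0.5, z^k = 2.2492, u^k = -1.706
Step 1: x-update.
Minimize 7*x^2 + 7*x + (0.5/2)*(x - 2.2492 - 1.706)^2
FOC: (2*7 + 0.5)*x = -7 + 0.5*(2.2492 + 1.706)
x^{k+1} = -0.3464
Step 2: z-update.
Minimize 7*z^2 + 9*z + (0.5/2)*(-0.3464 - z - 1.706)^2
FOC: (2*7 + 0.5)*z = -9 + 0.5*(-0.3464 - 1.706)
z^{k+1} = -0.6915
Step 3: u-update.
u^{k+1} = -1.706 - 0.3464 + 0.6915 = -1.3609
Step 4: Primal residual = |-0.3464 + 0.6915| = 0.3451


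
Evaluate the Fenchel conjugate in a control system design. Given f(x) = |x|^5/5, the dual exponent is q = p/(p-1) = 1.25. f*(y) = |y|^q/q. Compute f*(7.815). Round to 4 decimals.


The conjugate exponent q satisfies 1/p + 1/q = 1.
p = 5, so q = 5/(5 - 1) = 1.25
|y|^q = 7.815^1.25 = 13.0666
f*(7.815) = 13.0666 / 1.25 = 10.4532


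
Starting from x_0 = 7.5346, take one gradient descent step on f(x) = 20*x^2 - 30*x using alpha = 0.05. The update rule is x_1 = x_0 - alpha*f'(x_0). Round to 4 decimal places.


We compute the gradient at x_0 and apply the update.
f'(x) = 40*x - 30
f'(7.5346) = 40*7.5346 - 30 = 271.384
x_1 = 7.5346 - 0.05*271.384 = -6.0346


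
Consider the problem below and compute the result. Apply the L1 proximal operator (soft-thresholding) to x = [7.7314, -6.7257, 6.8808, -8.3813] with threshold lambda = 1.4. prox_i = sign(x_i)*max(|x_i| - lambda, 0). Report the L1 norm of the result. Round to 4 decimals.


Soft-thresholding with lambda = 1.4:
prox(7.7314) = sign(7.7314)*max(|7.7314| - 1.4, 0) = 6.3314
prox(-6.7257) = sign(-6.7257)*max(|-6.7257| - 1.4, 0) = -5.3257
prox(6.8808) = sign(6.8808)*max(|6.8808| - 1.4, 0) = 5.4808
prox(-8.3813) = sign(-8.3813)*max(|-8.3813| - 1.4, 0) = -6.9813
prox(x) = [6.3314, -5.3257, 5.4808, -6.9813]
||prox(x)||_1 = 6.3314 + 5.3257 + 5.4808 + 6.9813 = 24.1192


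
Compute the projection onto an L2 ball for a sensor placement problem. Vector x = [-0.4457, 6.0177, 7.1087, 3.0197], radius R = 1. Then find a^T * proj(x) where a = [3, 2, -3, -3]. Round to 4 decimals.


Step 1: Compute ||x|| (intermediates to 6 decimals).
||x|| = sqrt((-0.4457)^2 + 6.0177^2 + 7.1087^2 + 3.0197^2) = 9.801202
Step 2: Project.
Since ||x|| > R, scale = R/||x|| = 1/9.801202 = 0.102028, proj(x) = scale * x
proj(x) = [-0.045474, 0.613974, 0.725286, 0.308094]
Step 3: Dot product.
a^T * proj(x) = 3*(-0.045474) + 2*0.613974 - 3*0.725286 - 3*0.308094 = -2.0086


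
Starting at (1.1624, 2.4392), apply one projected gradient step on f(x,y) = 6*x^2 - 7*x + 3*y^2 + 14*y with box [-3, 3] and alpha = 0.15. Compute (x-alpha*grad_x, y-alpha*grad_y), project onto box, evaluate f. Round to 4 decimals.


Step 1: Compute gradient at (1.1624, 2.4392).
grad_x = 2*6*1.1624 - 7 = 6.9488
grad_y = 2*3*2.4392 + 14 = 28.6352
Step 2: Gradient step.
x_raw = 1.1624 - 0.15*6.9488 = 0.1201
y_raw = 2.4392 - 0.15*28.6352 = -1.8561
Step 3: Project onto [-3, 3].
x_proj = clip(0.1201) = 0.1201
y_proj = clip(-1.8561) = -1.8561
Step 4: Evaluate f.
f(0.1201, -1.8561) = -16.4041


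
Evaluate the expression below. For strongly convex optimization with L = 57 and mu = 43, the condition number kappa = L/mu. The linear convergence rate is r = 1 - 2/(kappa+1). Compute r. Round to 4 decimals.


Step 1: Compute the condition number.
kappa = L/mu = 57/43 = 1.3256
Step 2: Compute the convergence rate.
r = 1 - 2/(kappa + 1) = 1 - 2*mu/(L + mu) = (L - mu)/(L + mu) = 14/100 = 0.14


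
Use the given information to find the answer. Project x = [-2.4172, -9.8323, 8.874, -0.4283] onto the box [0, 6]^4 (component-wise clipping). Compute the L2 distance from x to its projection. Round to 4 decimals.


Project each component onto [0, 6].
clip(-2.4172) = 0.0, clip(-9.8323) = 0.0, clip(8.874) = 6.0, clip(-0.4283) = 0.0
Projection = [0.0, 0.0, 6.0, 0.0]
Squared diffs: [5.8429, 96.6741, 8.2599, 0.1834]
Distance = sqrt(110.9603) = 10.5338


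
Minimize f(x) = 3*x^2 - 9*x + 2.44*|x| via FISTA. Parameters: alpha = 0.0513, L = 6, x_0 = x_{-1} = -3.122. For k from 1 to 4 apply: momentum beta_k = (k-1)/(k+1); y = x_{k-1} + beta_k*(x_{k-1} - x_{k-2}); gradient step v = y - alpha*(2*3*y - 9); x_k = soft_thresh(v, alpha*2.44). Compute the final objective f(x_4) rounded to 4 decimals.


FISTA on f(x) = 3*x^2 - 9*x + 2.44*|x|
L = 6, alpha = 0.0513
Iteration 1: beta = 0.0, y = -3.122 + 0.0*(-3.122 + 3.122) = -3.122
  grad(y) = -27.732, v = y - alpha*grad = -1.6993
  prox(v) = soft_thresh(-1.6993, 0.1252) = -1.5742
Iteration 2: beta = 0.3333, y = -1.5742 + 0.3333*(-1.5742 + 3.122) = -1.0582
  grad(y) = -15.3494, v = y - alpha*grad = -0.2708
  prox(v) = soft_thresh(-0.2708, 0.1252) = -0.1456
Iteration 3: beta = 0.5, y = -0.1456 + 0.5*(-0.1456 + 1.5742) = 0.5686
  grad(y) = -5.5882, v = y - alpha*grad = 0.8553
  prox(v) = soft_thresh(0.8553, 0.1252) = 0.7301
Iteration 4: beta = 0.6, y = 0.7301 + 0.6*(0.7301 + 0.1456) = 1.2556
  grad(y) = -1.4664, v = y - alpha*grad = 1.3308
  prox(v) = soft_thresh(1.3308, 0.1252) = 1.2057
f(x_4) = 3*1.2057^2 - 9*1.2057 + 2.44*|1.2057| = -3.5483


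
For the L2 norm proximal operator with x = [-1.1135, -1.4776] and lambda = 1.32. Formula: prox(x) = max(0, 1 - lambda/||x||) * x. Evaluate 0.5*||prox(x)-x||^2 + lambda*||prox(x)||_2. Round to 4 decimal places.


Step 1: Compute ||x||.
||x|| = 1.8502
Step 2: Compute scaling factor.
scale = max(0, 1 - 1.32/1.8502) = 0.2866
Step 3: prox(x) = [-0.3191, -0.4234]
||prox(x)|| = 0.5302
Step 4: Proximal objective.
0.5*||prox-x||^2 = 0.8712
lambda*||prox|| = 0.6999
Total = 1.571


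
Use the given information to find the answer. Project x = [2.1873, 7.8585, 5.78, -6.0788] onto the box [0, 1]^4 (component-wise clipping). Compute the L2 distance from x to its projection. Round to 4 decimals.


Project each component onto [0, 1].
clip(2.1873) = 1.0, clip(7.8585) = 1.0, clip(5.78) = 1.0, clip(-6.0788) = 0.0
Projection = [1.0, 1.0, 1.0, 0.0]
Squared diffs: [1.4097, 47.039, 22.8484, 36.9518]
Distance = sqrt(108.2489) = 10.4043


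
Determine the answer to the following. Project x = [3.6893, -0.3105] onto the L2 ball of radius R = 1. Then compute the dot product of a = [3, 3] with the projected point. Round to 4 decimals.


Step 1: Compute ||x|| (intermediates to 6 decimals).
||x|| = sqrt(3.6893^2 + (-0.3105)^2) = 3.702343
Step 2: Project.
Since ||x|| > R, scale = R/||x|| = 1/3.702343 = 0.270099, proj(x) = scale * x
proj(x) = [0.996476, -0.083866]
Step 3: Dot product.
a^T * proj(x) = 3*0.996476 + 3*(-0.083866) = 2.7378


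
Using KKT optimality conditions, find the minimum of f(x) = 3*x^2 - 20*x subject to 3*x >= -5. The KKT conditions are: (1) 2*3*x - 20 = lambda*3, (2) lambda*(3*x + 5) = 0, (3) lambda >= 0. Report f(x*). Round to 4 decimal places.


Step 1: Try lambda = 0 (constraint inactive).
Stationarity: 2*3*x - 20 = 0
x* = 20/(2*3) = 10/3 = 3.3333 (rounded; the exact value 10/3 is used below)
Check constraint: 3*3.3333 = 9.9999 >= -5 -- satisfied.
Step 2: Compute optimal value.
f(x*) = 3*(10/3)^2 - 20*(10/3) = -33.3333


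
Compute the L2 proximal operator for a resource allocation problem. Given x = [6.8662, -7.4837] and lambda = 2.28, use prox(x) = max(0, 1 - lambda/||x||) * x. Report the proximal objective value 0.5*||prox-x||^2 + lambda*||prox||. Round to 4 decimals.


Step 1: Compute ||x||.
||x|| = 10.1563
Step 2: Compute scaling factor.
scale = max(0, 1 - 2.28/10.1563) = 0.7755
Step 3: prox(x) = [5.3248, -5.8037]
||prox(x)|| = 7.8763
Step 4: Proximal objective.
0.5*||prox-x||^2 = 2.5992
lambda*||prox|| = 17.958
Total = 20.5572


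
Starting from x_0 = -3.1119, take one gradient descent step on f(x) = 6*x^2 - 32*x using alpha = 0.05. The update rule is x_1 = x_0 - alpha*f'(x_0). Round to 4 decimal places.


We compute the gradient at x_0 and apply the update.
f'(x) = 12*x - 32
f'(-3.1119) = 12*-3.1119 - 32 = -69.3428
x_1 = -3.1119 - 0.05*-69.3428 = 0.3552


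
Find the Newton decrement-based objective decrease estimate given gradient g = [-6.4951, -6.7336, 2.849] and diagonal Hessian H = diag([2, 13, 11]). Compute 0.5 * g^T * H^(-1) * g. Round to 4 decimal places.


Step 1: H is diagonal, so H^(-1) * g = [-3.2476, -0.518, 0.259].
Step 2: g^T H^(-1) g = sum_i g_i^2 / H_ii
  = (-6.4951)^2/2 + (-6.7336)^2/13 + (2.849)^2/11
  = 21.0932 + 3.4878 + 0.7379 = 25.3189
Step 3: Objective decrease = 0.5 * g^T H^(-1) g = 12.6594


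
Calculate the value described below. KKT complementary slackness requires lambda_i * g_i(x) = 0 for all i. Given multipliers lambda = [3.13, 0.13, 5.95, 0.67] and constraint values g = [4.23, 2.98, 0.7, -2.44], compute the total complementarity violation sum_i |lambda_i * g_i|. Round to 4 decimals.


KKT complementary slackness check:
lambda_1 * g_1 = 3.13 * 4.23 = 13.2399
lambda_2 * g_2 = 0.13 * 2.98 = 0.3874
lambda_3 * g_3 = 5.95 * 0.7 = 4.165
lambda_4 * g_4 = 0.67 * -2.44 = -1.6348
Total violation = 13.2399 + 0.3874 + 4.165 + 1.6348 = 19.4271


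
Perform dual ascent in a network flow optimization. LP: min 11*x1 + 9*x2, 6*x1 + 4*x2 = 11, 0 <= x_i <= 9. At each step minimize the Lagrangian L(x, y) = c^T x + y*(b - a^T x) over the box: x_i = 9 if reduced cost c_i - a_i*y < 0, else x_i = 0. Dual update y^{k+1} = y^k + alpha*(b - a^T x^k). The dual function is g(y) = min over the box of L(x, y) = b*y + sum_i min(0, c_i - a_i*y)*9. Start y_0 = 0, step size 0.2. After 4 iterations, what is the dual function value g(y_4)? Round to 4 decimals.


Dual ascent for LP: min 11*x1 + 9*x2, 6*x1 + 4*x2 = 11, 0 <= x_i <= 9
Step 1: y^k = 0.0, reduced costs: (11.0, 9.0)
  x^k = (0.0, 0.0), subgradient = b - a^T x = 11.0
  y^{k+1} = 0.0 + 0.2*11.0 = 2.2
Step 2: y^k = 2.2, reduced costs: (-2.2, 0.2)
  x^k = (9.0, 0.0), subgradient = b - a^T x = -43.0
  y^{k+1} = 2.2 + 0.2*-43.0 = -6.4
Step 3: y^k = -6.4, reduced costs: (49.4, 34.6)
  x^k = (0.0, 0.0), subgradient = b - a^T x = 11.0
  y^{k+1} = -6.4 + 0.2*11.0 = -4.2
Step 4: y^k = -4.2, reduced costs: (36.2, 25.8)
  x^k = (0.0, 0.0), subgradient = b - a^T x = 11.0
  y^{k+1} = -4.2 + 0.2*11.0 = -2.0
Dual objective at y_4 = -2.0: reduced costs (23.0, 17.0), box minimizer x = (0.0, 0.0)
g(y_4) = b*y + (c1 - a1*y)*x1 + (c2 - a2*y)*x2 = 11*(-2.0) + 23.0*0.0 + 17.0*0.0 = -22.0 + 0.0 + 0.0 = -22.0


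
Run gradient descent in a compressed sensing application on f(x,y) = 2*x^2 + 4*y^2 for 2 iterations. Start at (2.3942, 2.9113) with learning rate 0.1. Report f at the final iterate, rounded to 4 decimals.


Gradient descent on f(x,y) = 2*x^2 + 4*y^2.
Starting point: (2.3942, 2.9113), alpha = 0.1
Step 1: grad_x = 2*2*2.3942 = 9.5768, grad_y = 2*4*2.9113 = 23.2904
  x_1 = 2.3942 - 0.1*9.5768 = 1.4365
  y_1 = 2.9113 - 0.1*23.2904 = 0.5823
Step 2: grad_x = 2*2*1.4365 = 5.7461, grad_y = 2*4*0.5823 = 4.6581
  x_2 = 1.4365 - 0.1*5.7461 = 0.8619
  y_2 = 0.5823 - 0.1*4.6581 = 0.1165
f(0.8619, 0.1165) = 2*0.8619^2 + 4*0.1165^2 = 1.54


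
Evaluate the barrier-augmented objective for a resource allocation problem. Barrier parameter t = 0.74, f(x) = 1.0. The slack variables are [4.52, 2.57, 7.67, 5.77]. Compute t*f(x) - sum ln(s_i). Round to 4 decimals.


Step 1: Compute log-barrier.
ln values: [1.5085, 0.9439, 2.0373, 1.7527]
phi = -(1.5085 + 0.9439 + 2.0373 + 1.7527) = -6.2424
Step 2: Compute augmented objective.
t*f(x) = 0.74*1.0 = 0.74
Total = 0.74 - 6.2424 = -5.5024


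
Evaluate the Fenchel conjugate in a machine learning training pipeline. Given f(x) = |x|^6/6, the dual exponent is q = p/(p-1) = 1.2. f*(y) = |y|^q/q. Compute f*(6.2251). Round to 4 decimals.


The conjugate exponent q satisfies 1/p + 1/q = 1.
p = 6, so q = 6/(6 - 1) = 1.2
|y|^q = 6.2251^1.2 = 8.9738
f*(6.2251) = 8.9738 / 1.2 = 7.4782


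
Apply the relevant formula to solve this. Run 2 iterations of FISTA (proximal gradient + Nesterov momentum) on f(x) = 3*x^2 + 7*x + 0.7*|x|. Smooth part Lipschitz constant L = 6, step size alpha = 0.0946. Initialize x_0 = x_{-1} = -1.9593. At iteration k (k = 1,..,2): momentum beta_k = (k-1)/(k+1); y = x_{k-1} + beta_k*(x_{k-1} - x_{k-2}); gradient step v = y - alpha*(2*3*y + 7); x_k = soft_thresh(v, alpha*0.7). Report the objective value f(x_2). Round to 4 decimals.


FISTA on f(x) = 3*x^2 + 7*x + 0.7*|x|
L = 6, alpha = 0.0946
Iteration 1: beta = 0.0, y = -1.9593 + 0.0*(-1.9593 + 1.9593) = -1.9593
  grad(y) = -4.7558, v = y - alpha*grad = -1.5094
  prox(v) = soft_thresh(-1.5094, 0.0662) = -1.4432
Iteration 2: beta = 0.3333, y = -1.4432 + 0.3333*(-1.4432 + 1.9593) = -1.2711
  grad(y) = -0.6269, v = y - alpha*grad = -1.2118
  prox(v) = soft_thresh(-1.2118, 0.0662) = -1.1456
f(x_2) = 3*(-1.1456)^2 + 7*(-1.1456) + 0.7*|-1.1456| = -3.2801


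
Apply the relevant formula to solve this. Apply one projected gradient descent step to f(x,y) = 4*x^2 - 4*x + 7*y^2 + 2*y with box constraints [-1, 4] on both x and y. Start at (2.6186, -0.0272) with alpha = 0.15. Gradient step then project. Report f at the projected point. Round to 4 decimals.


Step 1: Compute gradient at (2.6186, -0.0272).
grad_x = 2*4*2.6186 - 4 = 16.9488
grad_y = 2*7*-0.0272 + 2 = 1.6192
Step 2: Gradient step.
x_raw = 2.6186 - 0.15*16.9488 = 0.0763
y_raw = -0.0272 - 0.15*1.6192 = -0.2701
Step 3: Project onto [-1, 4].
x_proj = clip(0.0763) = 0.0763
y_proj = clip(-0.2701) = -0.2701
Step 4: Evaluate f.
f(0.0763, -0.2701) = -0.3114


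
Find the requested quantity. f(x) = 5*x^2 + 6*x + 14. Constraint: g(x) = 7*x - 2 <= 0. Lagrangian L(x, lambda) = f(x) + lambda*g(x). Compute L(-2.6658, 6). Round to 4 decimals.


Step 1: Evaluate f(x).
f(-2.6658) = 5*(-2.6658)^2 + 6*(-2.6658) + 14 = 33.5376
Step 2: Evaluate g(x).
g(-2.6658) = 7*-2.6658 - 2 = -20.6606
Step 3: Compute Lagrangian.
L = 33.5376 + 6*-20.6606 = -90.426


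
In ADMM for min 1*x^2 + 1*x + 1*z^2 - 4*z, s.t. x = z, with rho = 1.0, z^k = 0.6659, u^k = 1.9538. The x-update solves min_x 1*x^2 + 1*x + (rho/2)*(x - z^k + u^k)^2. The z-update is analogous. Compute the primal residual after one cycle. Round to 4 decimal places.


ADMM iteration with rho = 1.0, z^k = 0.6659, u^k = 1.9538
Step 1: x-update.
Minimize 1*x^2 + 1*x + (1.0/2)*(x - 0.6659 + 1.9538)^2
FOC: (2*1 + 1.0)*x = -1 + 1.0*(0.6659 - 1.9538)
x^{k+1} = -0.7626
Step 2: z-update.
Minimize 1*z^2 - 4*z + (1.0/2)*(-0.7626 - z + 1.9538)^2
FOC: (2*1 + 1.0)*z = 4 + 1.0*(-0.7626 + 1.9538)
z^{k+1} = 1.7304
Step 3: u-update.
u^{k+1} = 1.9538 - 0.7626 - 1.7304 = -0.5392
Step 4: Primal residual = |-0.7626 - 1.7304| = 2.493


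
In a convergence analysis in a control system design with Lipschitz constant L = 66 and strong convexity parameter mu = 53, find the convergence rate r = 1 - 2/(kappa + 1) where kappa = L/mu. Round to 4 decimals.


Step 1: Compute the condition number.
kappa = L/mu = 66/53 = 1.2453
Step 2: Compute the convergence rate.
r = 1 - 2/(kappa + 1) = 1 - 2*mu/(L + mu) = (L - mu)/(L + mu) = 13/119 = 0.1092


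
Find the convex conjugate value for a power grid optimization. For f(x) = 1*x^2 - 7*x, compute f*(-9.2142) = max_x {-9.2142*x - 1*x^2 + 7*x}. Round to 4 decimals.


f*(y) = sup_x {y*x - a*x^2 - b*x} = sup_x {(y-b)*x - a*x^2}
FOC: (y - b) - 2a*x = 0 => x* = (y - b)/(2a)
x* = (-9.2142 + 7)/(2*1) = -1.1071
f*(-9.2142) = (y-b)^2/(4a) = (-9.2142 + 7)^2/(4*1)
= 4.9027/4 = 1.2257


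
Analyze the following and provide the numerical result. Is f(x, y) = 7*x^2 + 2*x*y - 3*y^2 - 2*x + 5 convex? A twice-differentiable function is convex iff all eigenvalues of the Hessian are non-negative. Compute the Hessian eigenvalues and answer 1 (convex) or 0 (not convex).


The Hessian of f(x,y) = 7*x^2 + 2*x*y - 3*y^2 - 2*x + 5 is:
H = [[14, 2], [2, -6]]
Trace = 14 - 6 = 8
Determinant = 14*-6 - (2)^2 = -88
Discriminant = (8)^2 - 4*-88 = 416.0
Eigenvalues: lambda_1 = -6.198, lambda_2 = 14.198
The function is not convex.

0


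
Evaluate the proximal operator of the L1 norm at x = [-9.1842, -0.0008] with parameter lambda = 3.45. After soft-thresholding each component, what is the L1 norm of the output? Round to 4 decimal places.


Soft-thresholding with lambda = 3.45:
prox(-9.1842) = sign(-9.1842)*max(|-9.1842| - 3.45, 0) = -5.7342
prox(-0.0008) = sign(-0.0008)*max(|-0.0008| - 3.45, 0) = 0.0
prox(x) = [-5.7342, 0.0]
||prox(x)||_1 = 5.7342 + 0.0 = 5.7342


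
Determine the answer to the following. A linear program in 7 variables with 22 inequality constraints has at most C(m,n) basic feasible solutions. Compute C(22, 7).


Each vertex corresponds to some choice of n active constraints out of m, so the number of vertices is at most C(m, n) = m! / (n!(m-n)!).
m = 22, n = 7
Numerator: 22 * 21 * 20 * 19 * 18 * 17 * 16
Denominator: 7! = 5040
C(22, 7) = 170544


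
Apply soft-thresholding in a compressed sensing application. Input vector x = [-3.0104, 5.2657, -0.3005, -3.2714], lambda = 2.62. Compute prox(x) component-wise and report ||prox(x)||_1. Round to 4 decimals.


Soft-thresholding with lambda = 2.62:
prox(-3.0104) = sign(-3.0104)*max(|-3.0104| - 2.62, 0) = -0.3904
prox(5.2657) = sign(5.2657)*max(|5.2657| - 2.62, 0) = 2.6457
prox(-0.3005) = sign(-0.3005)*max(|-0.3005| - 2.62, 0) = 0.0
prox(-3.2714) = sign(-3.2714)*max(|-3.2714| - 2.62, 0) = -0.6514
prox(x) = [-0.3904, 2.6457, 0.0, -0.6514]
||prox(x)||_1 = 0.3904 + 2.6457 + 0.0 + 0.6514 = 3.6875


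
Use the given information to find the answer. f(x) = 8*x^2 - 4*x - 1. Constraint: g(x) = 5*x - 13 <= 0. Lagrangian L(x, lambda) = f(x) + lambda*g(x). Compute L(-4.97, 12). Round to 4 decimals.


Step 1: Evaluate f(x).
f(-4.97) = 8*(-4.97)^2 - 4*(-4.97) - 1 = 216.4872
Step 2: Evaluate g(x).
g(-4.97) = 5*-4.97 - 13 = -37.85
Step 3: Compute Lagrangian.
L = 216.4872 + 12*-37.85 = -237.7128


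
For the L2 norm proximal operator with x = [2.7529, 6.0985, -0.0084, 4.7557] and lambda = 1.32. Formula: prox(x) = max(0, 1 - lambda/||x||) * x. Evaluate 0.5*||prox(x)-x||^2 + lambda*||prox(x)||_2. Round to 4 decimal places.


Step 1: Compute ||x||.
||x|| = 8.209
Step 2: Compute scaling factor.
scale = max(0, 1 - 1.32/8.209) = 0.8392
Step 3: prox(x) = [2.3102, 5.1179, -0.007, 3.991]
||prox(x)|| = 6.889
Step 4: Proximal objective.
0.5*||prox-x||^2 = 0.8712
lambda*||prox|| = 9.0935
Total = 9.9646


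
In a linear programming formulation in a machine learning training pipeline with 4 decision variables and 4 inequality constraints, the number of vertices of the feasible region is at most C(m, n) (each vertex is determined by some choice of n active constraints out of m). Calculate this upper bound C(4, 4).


Each vertex corresponds to some choice of n active constraints out of m, so the number of vertices is at most C(m, n) = m! / (n!(m-n)!).
m = 4, n = 4
Numerator: 4 * 3 * 2 * 1
Denominator: 4! = 24
C(4, 4) = 1


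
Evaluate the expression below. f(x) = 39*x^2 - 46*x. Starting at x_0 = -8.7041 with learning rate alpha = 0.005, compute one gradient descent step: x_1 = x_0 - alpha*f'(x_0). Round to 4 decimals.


We compute the gradient at x_0 and apply the update.
f'(x) = 78*x - 46
f'(-8.7041) = 78*-8.7041 - 46 = -724.9198
x_1 = -8.7041 - 0.005*-724.9198 = -5.0795


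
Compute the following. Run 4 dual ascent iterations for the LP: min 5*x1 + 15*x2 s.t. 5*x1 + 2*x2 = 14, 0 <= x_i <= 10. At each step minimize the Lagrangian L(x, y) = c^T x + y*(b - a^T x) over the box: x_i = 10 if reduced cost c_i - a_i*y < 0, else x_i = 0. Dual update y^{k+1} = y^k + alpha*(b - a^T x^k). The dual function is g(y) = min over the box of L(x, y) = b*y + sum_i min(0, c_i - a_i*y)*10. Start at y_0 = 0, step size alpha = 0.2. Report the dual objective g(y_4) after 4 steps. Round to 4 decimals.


Dual ascent for LP: min 5*x1 + 15*x2, 5*x1 + 2*x2 = 14, 0 <= x_i <= 10
Step 1: y^k = 0.0, reduced costs: (5.0, 15.0)
  x^k = (0.0, 0.0), subgradient = b - a^T x = 14.0
  y^{k+1} = 0.0 + 0.2*14.0 = 2.8
Step 2: y^k = 2.8, reduced costs: (-9.0, 9.4)
  x^k = (10.0, 0.0), subgradient = b - a^T x = -36.0
  y^{k+1} = 2.8 + 0.2*-36.0 = -4.4
Step 3: y^k = -4.4, reduced costs: (27.0, 23.8)
  x^k = (0.0, 0.0), subgradient = b - a^T x = 14.0
  y^{k+1} = -4.4 + 0.2*14.0 = -1.6
Step 4: y^k = -1.6, reduced costs: (13.0, 18.2)
  x^k = (0.0, 0.0), subgradient = b - a^T x = 14.0
  y^{k+1} = -1.6 + 0.2*14.0 = 1.2
Dual objective at y_4 = 1.2: reduced costs (-1.0, 12.6), box minimizer x = (10.0, 0.0)
g(y_4) = b*y + (c1 - a1*y)*x1 + (c2 - a2*y)*x2 = 14*1.2 + (-1.0)*10.0 + 12.6*0.0 = 16.8 - 10.0 + 0.0 = 6.8


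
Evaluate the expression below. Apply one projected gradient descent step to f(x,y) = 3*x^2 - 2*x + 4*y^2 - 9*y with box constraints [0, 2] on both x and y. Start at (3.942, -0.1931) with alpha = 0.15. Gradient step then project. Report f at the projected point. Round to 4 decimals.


Step 1: Compute gradient at (3.942, -0.1931).
grad_x = 2*3*3.942 - 2 = 21.652
grad_y = 2*4*-0.1931 - 9 = -10.5448
Step 2: Gradient step.
x_raw = 3.942 - 0.15*21.652 = 0.6942
y_raw = -0.1931 - 0.15*-10.5448 = 1.3886
Step 3: Project onto [0, 2].
x_proj = clip(0.6942) = 0.6942
y_proj = clip(1.3886) = 1.3886
Step 4: Evaluate f.
f(0.6942, 1.3886) = -4.7272


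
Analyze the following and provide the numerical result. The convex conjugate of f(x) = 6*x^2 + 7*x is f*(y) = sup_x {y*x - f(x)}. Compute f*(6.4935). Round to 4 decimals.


f*(y) = sup_x {y*x - a*x^2 - b*x} = sup_x {(y-b)*x - a*x^2}
FOC: (y - b) - 2a*x = 0 => x* = (y - b)/(2a)
x* = (6.4935 - 7)/(2*6) = -0.0422
f*(6.4935) = (y-b)^2/(4a) = (6.4935 - 7)^2/(4*6)
= 0.2565/24 = 0.0107


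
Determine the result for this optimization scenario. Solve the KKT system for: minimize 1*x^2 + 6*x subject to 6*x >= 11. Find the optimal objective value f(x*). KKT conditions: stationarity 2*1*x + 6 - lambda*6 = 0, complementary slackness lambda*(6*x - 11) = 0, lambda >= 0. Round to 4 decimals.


Step 1: Try lambda = 0 (constraint inactive).
x_unc = -6/(2*1) = -3.0
Check: 6*-3.0 = -18.0 < 11 -- violated!
Step 2: Constraint must be active: 6*x = 11
x* = 11/6 = 1.8333 (rounded; the exact value 11/6 is used below)
lambda = (2*1*(11/6) + 6)/6 = 1.6111
Step 3: Compute optimal value.
f(x*) = 1*(11/6)^2 + 6*(11/6) = 14.3611


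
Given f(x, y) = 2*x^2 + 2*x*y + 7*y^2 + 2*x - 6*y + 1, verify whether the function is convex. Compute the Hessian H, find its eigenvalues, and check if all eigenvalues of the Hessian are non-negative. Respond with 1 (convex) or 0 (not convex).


The Hessian of f(x,y) = 2*x^2 + 2*x*y + 7*y^2 + 2*x - 6*y + 1 is:
H = [[4, 2], [2, 14]]
Trace = 4 + 14 = 18
Determinant = 4*14 - (2)^2 = 52
Discriminant = (18)^2 - 4*52 = 116.0
Eigenvalues: lambda_1 = 3.6148, lambda_2 = 14.3852
The function is convex.

1


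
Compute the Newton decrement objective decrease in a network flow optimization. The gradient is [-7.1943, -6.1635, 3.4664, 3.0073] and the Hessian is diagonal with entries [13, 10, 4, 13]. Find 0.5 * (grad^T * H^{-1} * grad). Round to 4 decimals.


Step 1: H is diagonal, so H^(-1) * g = [-0.5534, -0.6164, 0.8666, 0.2313].
Step 2: g^T H^(-1) g = sum_i g_i^2 / H_ii
  = (-7.1943)^2/13 + (-6.1635)^2/10 + (3.4664)^2/4 + (3.0073)^2/13
  = 3.9814 + 3.7989 + 3.004 + 0.6957 = 11.4799
Step 3: Objective decrease = 0.5 * g^T H^(-1) g = 5.74


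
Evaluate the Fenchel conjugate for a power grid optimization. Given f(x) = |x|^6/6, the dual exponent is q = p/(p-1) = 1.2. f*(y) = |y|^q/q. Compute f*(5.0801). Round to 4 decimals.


The conjugate exponent q satisfies 1/p + 1/q = 1.
p = 6, so q = 6/(6 - 1) = 1.2
|y|^q = 5.0801^1.2 = 7.0315
f*(5.0801) = 7.0315 / 1.2 = 5.8596


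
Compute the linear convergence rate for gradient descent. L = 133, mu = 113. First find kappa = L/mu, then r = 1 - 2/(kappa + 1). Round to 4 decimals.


Step 1: Compute the condition number.
kappa = L/mu = 133/113 = 1.177
Step 2: Compute the convergence rate.
r = 1 - 2/(kappa + 1) = 1 - 2*mu/(L + mu) = (L - mu)/(L + mu) = 20/246 = 0.0813


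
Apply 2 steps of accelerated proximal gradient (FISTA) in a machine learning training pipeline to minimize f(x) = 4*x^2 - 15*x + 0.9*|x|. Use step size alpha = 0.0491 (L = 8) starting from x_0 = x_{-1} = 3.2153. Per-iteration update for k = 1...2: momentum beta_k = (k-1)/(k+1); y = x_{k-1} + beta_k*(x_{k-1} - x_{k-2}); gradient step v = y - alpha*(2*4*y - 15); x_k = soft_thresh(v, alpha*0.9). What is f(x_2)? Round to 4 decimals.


FISTA on f(x) = 4*x^2 - 15*x + 0.9*|x|
L = 8, alpha = 0.0491
Iteration 1: beta = 0.0, y = 3.2153 + 0.0*(3.2153 - 3.2153) = 3.2153
  grad(y) = 10.7224, v = y - alpha*grad = 2.6888
  prox(v) = soft_thresh(2.6888, 0.0442) = 2.6446
Iteration 2: beta = 0.3333, y = 2.6446 + 0.3333*(2.6446 - 3.2153) = 2.4544
  grad(y) = 4.6354, v = y - alpha*grad = 2.2268
  prox(v) = soft_thresh(2.2268, 0.0442) = 2.1826
f(x_2) = 4*2.1826^2 - 15*2.1826 + 0.9*|2.1826| = -11.7196


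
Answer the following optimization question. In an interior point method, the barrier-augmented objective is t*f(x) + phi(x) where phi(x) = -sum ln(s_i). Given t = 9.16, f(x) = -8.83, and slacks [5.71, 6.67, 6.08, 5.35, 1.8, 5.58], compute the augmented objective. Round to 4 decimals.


Step 1: Compute log-barrier.
ln values: [1.7422, 1.8976, 1.805, 1.6771, 0.5878, 1.7192]
phi = -(1.7422 + 1.8976 + 1.805 + 1.6771 + 0.5878 + 1.7192) = -9.4289
Step 2: Compute augmented objective.
t*f(x) = 9.16*-8.83 = -80.8828
Total = -80.8828 - 9.4289 = -90.3117


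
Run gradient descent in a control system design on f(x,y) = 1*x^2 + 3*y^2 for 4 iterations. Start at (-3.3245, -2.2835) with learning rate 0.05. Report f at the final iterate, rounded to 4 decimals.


Gradient descent on f(x,y) = 1*x^2 + 3*y^2.
Starting point: (-3.3245, -2.2835), alpha = 0.05
Step 1: grad_x = 2*1*-3.3245 = -6.649, grad_y = 2*3*-2.2835 = -13.701
  x_1 = -3.3245 - 0.05*-6.649 = -2.9921
  y_1 = -2.2835 - 0.05*-13.701 = -1.5985
Step 2: grad_x = 2*1*-2.9921 = -5.9841, grad_y = 2*3*-1.5985 = -9.5907
  x_2 = -2.9921 - 0.05*-5.9841 = -2.6928
  y_2 = -1.5985 - 0.05*-9.5907 = -1.1189
Step 3: grad_x = 2*1*-2.6928 = -5.3857, grad_y = 2*3*-1.1189 = -6.7135
  x_3 = -2.6928 - 0.05*-5.3857 = -2.4236
  y_3 = -1.1189 - 0.05*-6.7135 = -0.7832
Step 4: grad_x = 2*1*-2.4236 = -4.8471, grad_y = 2*3*-0.7832 = -4.6994
  x_4 = -2.4236 - 0.05*-4.8471 = -2.1812
  y_4 = -0.7832 - 0.05*-4.6994 = -0.5483
f(-2.1812, -0.5483) = 1*(-2.1812)^2 + 3*(-0.5483)^2 = 5.6594


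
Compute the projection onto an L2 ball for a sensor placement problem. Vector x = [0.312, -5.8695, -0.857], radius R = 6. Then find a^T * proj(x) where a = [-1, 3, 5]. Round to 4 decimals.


Step 1: Compute ||x|| (intermediates to 6 decimals).
||x|| = sqrt(0.312^2 + (-5.8695)^2 + (-0.857)^2) = 5.939935
Step 2: Project.
Since ||x|| <= R, proj = x (no scaling needed).
proj(x) = [0.312, -5.8695, -0.857]
Step 3: Dot product.
a^T * proj(x) = -1*0.312 + 3*(-5.8695) + 5*(-0.857) = -22.2055


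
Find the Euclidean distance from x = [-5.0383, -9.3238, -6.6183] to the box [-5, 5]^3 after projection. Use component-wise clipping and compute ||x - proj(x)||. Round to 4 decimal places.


Project each component onto [-5, 5].
clip(-5.0383) = -5.0, clip(-9.3238) = -5.0, clip(-6.6183) = -5.0
Projection = [-5.0, -5.0, -5.0]
Squared diffs: [0.0015, 18.6952, 2.6189]
Distance = sqrt(21.3156) = 4.6169


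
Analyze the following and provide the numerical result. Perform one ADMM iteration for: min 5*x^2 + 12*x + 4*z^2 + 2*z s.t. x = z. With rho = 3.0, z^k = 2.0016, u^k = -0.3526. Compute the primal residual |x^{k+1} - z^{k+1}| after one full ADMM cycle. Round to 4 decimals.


ADMM iteration with rho = 3.0, z^k = 2.0016, u^k = -0.3526
Step 1: x-update.
Minimize 5*x^2 + 12*x + (3.0/2)*(x - 2.0016 - 0.3526)^2
FOC: (2*5 + 3.0)*x = -12 + 3.0*(2.0016 + 0.3526)
x^{k+1} = -0.3798
Step 2: z-update.
Minimize 4*z^2 + 2*z + (3.0/2)*(-0.3798 - z - 0.3526)^2
FOC: (2*4 + 3.0)*z = -2 + 3.0*(-0.3798 - 0.3526)
z^{k+1} = -0.3816
Step 3: u-update.
u^{k+1} = -0.3526 - 0.3798 + 0.3816 = -0.3508
Step 4: Primal residual = |-0.3798 + 0.3816| = 0.0018


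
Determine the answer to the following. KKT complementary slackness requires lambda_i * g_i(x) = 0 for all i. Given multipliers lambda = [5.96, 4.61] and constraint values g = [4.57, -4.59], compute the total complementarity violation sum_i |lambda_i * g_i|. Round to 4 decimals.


KKT complementary slackness check:
lambda_1 * g_1 = 5.96 * 4.57 = 27.2372
lambda_2 * g_2 = 4.61 * -4.59 = -21.1599
Total violation = 27.2372 + 21.1599 = 48.3971


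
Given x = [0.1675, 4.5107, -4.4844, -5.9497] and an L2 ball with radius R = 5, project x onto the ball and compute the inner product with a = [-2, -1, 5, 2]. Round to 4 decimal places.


Step 1: Compute ||x|| (intermediates to 6 decimals).
||x|| = sqrt(0.1675^2 + 4.5107^2 + (-4.4844)^2 + (-5.9497)^2) = 8.711099
Step 2: Project.
Since ||x|| > R, scale = R/||x|| = 5/8.711099 = 0.57398, proj(x) = scale * x
proj(x) = [0.096142, 2.589052, -2.573956, -3.415009]
Step 3: Dot product.
a^T * proj(x) = -2*0.096142 - 1*2.589052 + 5*(-2.573956) + 2*(-3.415009) = -22.4811


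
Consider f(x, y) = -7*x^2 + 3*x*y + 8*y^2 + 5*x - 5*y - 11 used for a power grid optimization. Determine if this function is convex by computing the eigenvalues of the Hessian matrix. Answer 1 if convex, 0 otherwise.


The Hessian of f(x,y) = -7*x^2 + 3*x*y + 8*y^2 + 5*x - 5*y - 11 is:
H = [[-14, 3], [3, 16]]
Trace = -14 + 16 = 2
Determinant = -14*16 - (3)^2 = -233
Discriminant = (2)^2 - 4*-233 = 936.0
Eigenvalues: lambda_1 = -14.2971, lambda_2 = 16.2971
The function is not convex.

0


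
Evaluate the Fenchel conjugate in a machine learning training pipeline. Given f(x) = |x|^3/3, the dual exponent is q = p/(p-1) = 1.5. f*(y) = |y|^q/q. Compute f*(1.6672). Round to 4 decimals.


The conjugate exponent q satisfies 1/p + 1/q = 1.
p = 3, so q = 3/(3 - 1) = 1.5
|y|^q = 1.6672^1.5 = 2.1527
f*(1.6672) = 2.1527 / 1.5 = 1.4351


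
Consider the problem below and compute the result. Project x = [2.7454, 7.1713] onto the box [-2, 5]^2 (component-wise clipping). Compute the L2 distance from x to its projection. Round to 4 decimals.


Project each component onto [-2, 5].
clip(2.7454) = 2.7454, clip(7.1713) = 5.0
Projection = [2.7454, 5.0]
Squared diffs: [0.0, 4.7145]
Distance = sqrt(4.7145) = 2.1713


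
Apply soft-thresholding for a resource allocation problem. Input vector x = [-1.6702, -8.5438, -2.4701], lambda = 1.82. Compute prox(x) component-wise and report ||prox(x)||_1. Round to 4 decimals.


Soft-thresholding with lambda = 1.82:
prox(-1.6702) = sign(-1.6702)*max(|-1.6702| - 1.82, 0) = 0.0
prox(-8.5438) = sign(-8.5438)*max(|-8.5438| - 1.82, 0) = -6.7238
prox(-2.4701) = sign(-2.4701)*max(|-2.4701| - 1.82, 0) = -0.6501
prox(x) = [0.0, -6.7238, -0.6501]
||prox(x)||_1 = 0.0 + 6.7238 + 0.6501 = 7.3739
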